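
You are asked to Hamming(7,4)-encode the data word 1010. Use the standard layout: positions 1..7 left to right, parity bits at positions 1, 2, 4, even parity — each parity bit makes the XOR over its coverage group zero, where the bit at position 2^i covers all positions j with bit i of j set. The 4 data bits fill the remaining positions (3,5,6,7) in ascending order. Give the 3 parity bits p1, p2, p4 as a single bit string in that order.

101

Place data bits at non-power-of-two positions: b3=1, b5=0, b6=1, b7=0.
p1 = XOR of data positions {3,5,7} = 1⊕0⊕0 = 1
p2 = XOR of data positions {3,6,7} = 1⊕1⊕0 = 0
p4 = XOR of data positions {5,6,7} = 0⊕1⊕0 = 1
Parity bits p1,p2,p4 = 101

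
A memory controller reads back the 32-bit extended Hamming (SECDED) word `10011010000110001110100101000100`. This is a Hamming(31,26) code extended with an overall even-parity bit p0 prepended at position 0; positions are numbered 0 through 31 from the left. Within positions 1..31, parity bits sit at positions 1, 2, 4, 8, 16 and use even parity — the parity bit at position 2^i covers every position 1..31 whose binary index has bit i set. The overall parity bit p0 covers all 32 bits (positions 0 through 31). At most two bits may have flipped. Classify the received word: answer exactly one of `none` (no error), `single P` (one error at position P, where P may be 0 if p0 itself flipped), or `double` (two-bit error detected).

single 18

s1: b1⊕b3⊕b5⊕b7⊕b9⊕b11⊕b13⊕b15⊕b17⊕b19⊕b21⊕b23⊕b25⊕b27⊕b29⊕b31 = 0⊕1⊕0⊕0⊕0⊕1⊕0⊕0⊕1⊕0⊕0⊕1⊕1⊕0⊕1⊕0 = 0
s2: b2⊕b3⊕b6⊕b7⊕b10⊕b11⊕b14⊕b15⊕b18⊕b19⊕b22⊕b23⊕b26⊕b27⊕b30⊕b31 = 0⊕1⊕1⊕0⊕0⊕1⊕0⊕0⊕1⊕0⊕0⊕1⊕0⊕0⊕0⊕0 = 1
s4: b4⊕b5⊕b6⊕b7⊕b12⊕b13⊕b14⊕b15⊕b20⊕b21⊕b22⊕b23⊕b28⊕b29⊕b30⊕b31 = 1⊕0⊕1⊕0⊕1⊕0⊕0⊕0⊕1⊕0⊕0⊕1⊕0⊕1⊕0⊕0 = 0
s8: b8⊕b9⊕b10⊕b11⊕b12⊕b13⊕b14⊕b15⊕b24⊕b25⊕b26⊕b27⊕b28⊕b29⊕b30⊕b31 = 0⊕0⊕0⊕1⊕1⊕0⊕0⊕0⊕0⊕1⊕0⊕0⊕0⊕1⊕0⊕0 = 0
s16: b16⊕b17⊕b18⊕b19⊕b20⊕b21⊕b22⊕b23⊕b24⊕b25⊕b26⊕b27⊕b28⊕b29⊕b30⊕b31 = 1⊕1⊕1⊕0⊕1⊕0⊕0⊕1⊕0⊕1⊕0⊕0⊕0⊕1⊕0⊕0 = 1
Syndrome (s16...s1) = 10010 → position 18.
Overall parity (XOR of all 32 bits, including p0): 1⊕0⊕0⊕1⊕1⊕0⊕1⊕0⊕0⊕0⊕0⊕1⊕1⊕0⊕0⊕0⊕1⊕1⊕1⊕0⊕1⊕0⊕0⊕1⊕0⊕1⊕0⊕0⊕0⊕1⊕0⊕0 = 1
Overall=1, syndrome position=18 → single-bit error at position 18.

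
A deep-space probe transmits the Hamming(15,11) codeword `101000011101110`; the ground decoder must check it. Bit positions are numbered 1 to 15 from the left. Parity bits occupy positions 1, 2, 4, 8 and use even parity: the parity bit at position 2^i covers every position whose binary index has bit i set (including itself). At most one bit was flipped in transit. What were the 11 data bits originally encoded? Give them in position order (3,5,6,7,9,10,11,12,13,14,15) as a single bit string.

s1: b1⊕b3⊕b5⊕b7⊕b9⊕b11⊕b13⊕b15 = 1⊕1⊕0⊕0⊕1⊕0⊕1⊕0 = 0
s2: b2⊕b3⊕b6⊕b7⊕b10⊕b11⊕b14⊕b15 = 0⊕1⊕0⊕0⊕1⊕0⊕1⊕0 = 1
s4: b4⊕b5⊕b6⊕b7⊕b12⊕b13⊕b14⊕b15 = 0⊕0⊕0⊕0⊕1⊕1⊕1⊕0 = 1
s8: b8⊕b9⊕b10⊕b11⊕b12⊕b13⊕b14⊕b15 = 1⊕1⊕1⊕0⊕1⊕1⊕1⊕0 = 0
Syndrome (s8...s1) = 0110 → position 6.
Flip bit 6: corrected codeword = 101001011101110
Data bits at positions 3,5,6,7,9,10,11,12,13,14,15: 10101101110

10101101110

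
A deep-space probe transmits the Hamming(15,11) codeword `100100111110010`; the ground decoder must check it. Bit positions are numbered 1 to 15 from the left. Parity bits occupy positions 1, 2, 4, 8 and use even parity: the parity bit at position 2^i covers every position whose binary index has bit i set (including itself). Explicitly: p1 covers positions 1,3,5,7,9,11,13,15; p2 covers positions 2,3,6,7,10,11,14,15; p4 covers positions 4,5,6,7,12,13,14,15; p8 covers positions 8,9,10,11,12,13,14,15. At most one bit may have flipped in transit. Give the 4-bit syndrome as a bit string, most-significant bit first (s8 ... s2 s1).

s1: b1⊕b3⊕b5⊕b7⊕b9⊕b11⊕b13⊕b15 = 1⊕0⊕0⊕1⊕1⊕1⊕0⊕0 = 0
s2: b2⊕b3⊕b6⊕b7⊕b10⊕b11⊕b14⊕b15 = 0⊕0⊕0⊕1⊕1⊕1⊕1⊕0 = 0
s4: b4⊕b5⊕b6⊕b7⊕b12⊕b13⊕b14⊕b15 = 1⊕0⊕0⊕1⊕0⊕0⊕1⊕0 = 1
s8: b8⊕b9⊕b10⊕b11⊕b12⊕b13⊕b14⊕b15 = 1⊕1⊕1⊕1⊕0⊕0⊕1⊕0 = 1
Syndrome (s8...s1) = 1100 → position 12.

1100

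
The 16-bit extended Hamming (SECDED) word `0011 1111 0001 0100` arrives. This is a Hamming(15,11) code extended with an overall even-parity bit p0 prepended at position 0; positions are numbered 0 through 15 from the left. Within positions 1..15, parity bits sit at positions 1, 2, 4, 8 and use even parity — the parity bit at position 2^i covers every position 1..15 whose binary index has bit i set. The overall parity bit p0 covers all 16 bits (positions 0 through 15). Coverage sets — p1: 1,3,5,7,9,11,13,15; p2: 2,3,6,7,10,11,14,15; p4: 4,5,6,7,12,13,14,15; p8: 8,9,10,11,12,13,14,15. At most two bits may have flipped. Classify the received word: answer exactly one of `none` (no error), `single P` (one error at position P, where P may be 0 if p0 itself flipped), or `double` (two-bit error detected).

double

s1: b1⊕b3⊕b5⊕b7⊕b9⊕b11⊕b13⊕b15 = 0⊕1⊕1⊕1⊕0⊕1⊕1⊕0 = 1
s2: b2⊕b3⊕b6⊕b7⊕b10⊕b11⊕b14⊕b15 = 1⊕1⊕1⊕1⊕0⊕1⊕0⊕0 = 1
s4: b4⊕b5⊕b6⊕b7⊕b12⊕b13⊕b14⊕b15 = 1⊕1⊕1⊕1⊕0⊕1⊕0⊕0 = 1
s8: b8⊕b9⊕b10⊕b11⊕b12⊕b13⊕b14⊕b15 = 0⊕0⊕0⊕1⊕0⊕1⊕0⊕0 = 0
Syndrome (s8...s1) = 0111 → position 7.
Overall parity (XOR of all 16 bits, including p0): 0⊕0⊕1⊕1⊕1⊕1⊕1⊕1⊕0⊕0⊕0⊕1⊕0⊕1⊕0⊕0 = 0
Overall=0, syndrome position=7 → double-bit error detected (uncorrectable).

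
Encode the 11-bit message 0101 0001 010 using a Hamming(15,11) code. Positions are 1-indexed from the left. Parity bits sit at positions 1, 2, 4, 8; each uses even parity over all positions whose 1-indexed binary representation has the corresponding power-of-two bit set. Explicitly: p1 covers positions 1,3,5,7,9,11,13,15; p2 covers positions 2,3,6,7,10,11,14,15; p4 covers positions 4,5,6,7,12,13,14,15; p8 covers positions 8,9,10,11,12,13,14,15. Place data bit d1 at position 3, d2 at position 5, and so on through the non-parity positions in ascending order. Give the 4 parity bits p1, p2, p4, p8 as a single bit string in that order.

0000

Place data bits at non-power-of-two positions: b3=0, b5=1, b6=0, b7=1, b9=0, b10=0, b11=0, b12=1, b13=0, b14=1, b15=0.
p1 = XOR of data positions {3,5,7,9,11,13,15} = 0⊕1⊕1⊕0⊕0⊕0⊕0 = 0
p2 = XOR of data positions {3,6,7,10,11,14,15} = 0⊕0⊕1⊕0⊕0⊕1⊕0 = 0
p4 = XOR of data positions {5,6,7,12,13,14,15} = 1⊕0⊕1⊕1⊕0⊕1⊕0 = 0
p8 = XOR of data positions {9,10,11,12,13,14,15} = 0⊕0⊕0⊕1⊕0⊕1⊕0 = 0
Parity bits p1,p2,p4,p8 = 0000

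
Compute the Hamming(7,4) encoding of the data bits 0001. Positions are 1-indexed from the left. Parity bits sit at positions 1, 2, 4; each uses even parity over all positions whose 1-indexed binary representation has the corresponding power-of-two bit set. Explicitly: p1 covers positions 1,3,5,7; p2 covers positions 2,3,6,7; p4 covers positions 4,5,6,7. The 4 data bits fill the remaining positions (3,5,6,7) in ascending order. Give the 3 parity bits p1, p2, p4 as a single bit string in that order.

Place data bits at non-power-of-two positions: b3=0, b5=0, b6=0, b7=1.
p1 = XOR of data positions {3,5,7} = 0⊕0⊕1 = 1
p2 = XOR of data positions {3,6,7} = 0⊕0⊕1 = 1
p4 = XOR of data positions {5,6,7} = 0⊕0⊕1 = 1
Parity bits p1,p2,p4 = 111

111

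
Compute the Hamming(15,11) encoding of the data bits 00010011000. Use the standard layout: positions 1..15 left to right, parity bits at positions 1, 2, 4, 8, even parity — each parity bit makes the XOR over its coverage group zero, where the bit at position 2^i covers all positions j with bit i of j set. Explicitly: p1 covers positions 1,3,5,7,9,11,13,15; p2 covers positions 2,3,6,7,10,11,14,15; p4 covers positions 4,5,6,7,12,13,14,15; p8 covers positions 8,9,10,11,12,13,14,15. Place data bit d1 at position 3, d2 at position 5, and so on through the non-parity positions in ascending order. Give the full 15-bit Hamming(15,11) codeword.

000000100011000

Place data bits at non-power-of-two positions: b3=0, b5=0, b6=0, b7=1, b9=0, b10=0, b11=1, b12=1, b13=0, b14=0, b15=0.
p1 = XOR of data positions {3,5,7,9,11,13,15} = 0⊕0⊕1⊕0⊕1⊕0⊕0 = 0
p2 = XOR of data positions {3,6,7,10,11,14,15} = 0⊕0⊕1⊕0⊕1⊕0⊕0 = 0
p4 = XOR of data positions {5,6,7,12,13,14,15} = 0⊕0⊕1⊕1⊕0⊕0⊕0 = 0
p8 = XOR of data positions {9,10,11,12,13,14,15} = 0⊕0⊕1⊕1⊕0⊕0⊕0 = 0
Codeword b1..b15 = 000000100011000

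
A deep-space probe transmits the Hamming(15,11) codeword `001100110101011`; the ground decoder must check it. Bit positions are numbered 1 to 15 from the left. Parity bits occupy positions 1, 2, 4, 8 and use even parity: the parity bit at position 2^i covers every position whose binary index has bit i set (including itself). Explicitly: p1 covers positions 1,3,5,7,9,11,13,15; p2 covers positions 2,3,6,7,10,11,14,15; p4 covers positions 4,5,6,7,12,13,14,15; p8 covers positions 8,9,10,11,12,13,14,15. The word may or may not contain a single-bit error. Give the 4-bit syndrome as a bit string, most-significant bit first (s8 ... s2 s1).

1111

s1: b1⊕b3⊕b5⊕b7⊕b9⊕b11⊕b13⊕b15 = 0⊕1⊕0⊕1⊕0⊕0⊕0⊕1 = 1
s2: b2⊕b3⊕b6⊕b7⊕b10⊕b11⊕b14⊕b15 = 0⊕1⊕0⊕1⊕1⊕0⊕1⊕1 = 1
s4: b4⊕b5⊕b6⊕b7⊕b12⊕b13⊕b14⊕b15 = 1⊕0⊕0⊕1⊕1⊕0⊕1⊕1 = 1
s8: b8⊕b9⊕b10⊕b11⊕b12⊕b13⊕b14⊕b15 = 1⊕0⊕1⊕0⊕1⊕0⊕1⊕1 = 1
Syndrome (s8...s1) = 1111 → position 15.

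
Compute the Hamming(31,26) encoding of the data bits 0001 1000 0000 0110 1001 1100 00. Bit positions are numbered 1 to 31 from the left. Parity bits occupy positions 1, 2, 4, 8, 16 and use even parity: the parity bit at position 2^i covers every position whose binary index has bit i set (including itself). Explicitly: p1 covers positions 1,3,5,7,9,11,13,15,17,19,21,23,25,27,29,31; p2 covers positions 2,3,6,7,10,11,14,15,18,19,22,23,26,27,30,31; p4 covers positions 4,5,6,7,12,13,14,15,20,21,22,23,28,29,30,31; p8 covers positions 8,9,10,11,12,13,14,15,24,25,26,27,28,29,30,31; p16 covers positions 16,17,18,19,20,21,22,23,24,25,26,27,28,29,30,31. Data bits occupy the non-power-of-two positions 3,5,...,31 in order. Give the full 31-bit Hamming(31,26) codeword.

Place data bits at non-power-of-two positions: b3=0, b5=0, b6=0, b7=1, b9=1, b10=0, b11=0, b12=0, b13=0, b14=0, b15=0, b17=0, b18=0, b19=1, b20=1, b21=0, b22=1, b23=0, b24=0, b25=1, b26=1, b27=1, b28=0, b29=0, b30=0, b31=0.
p1 = XOR of data positions {3,5,7,9,11,13,15,17,19,21,23,25,27,29,31} = 0⊕0⊕1⊕1⊕0⊕0⊕0⊕0⊕1⊕0⊕0⊕1⊕1⊕0⊕0 = 1
p2 = XOR of data positions {3,6,7,10,11,14,15,18,19,22,23,26,27,30,31} = 0⊕0⊕1⊕0⊕0⊕0⊕0⊕0⊕1⊕1⊕0⊕1⊕1⊕0⊕0 = 1
p4 = XOR of data positions {5,6,7,12,13,14,15,20,21,22,23,28,29,30,31} = 0⊕0⊕1⊕0⊕0⊕0⊕0⊕1⊕0⊕1⊕0⊕0⊕0⊕0⊕0 = 1
p8 = XOR of data positions {9,10,11,12,13,14,15,24,25,26,27,28,29,30,31} = 1⊕0⊕0⊕0⊕0⊕0⊕0⊕0⊕1⊕1⊕1⊕0⊕0⊕0⊕0 = 0
p16 = XOR of data positions {17,18,19,20,21,22,23,24,25,26,27,28,29,30,31} = 0⊕0⊕1⊕1⊕0⊕1⊕0⊕0⊕1⊕1⊕1⊕0⊕0⊕0⊕0 = 0
Codeword b1..b31 = 1101001010000000001101001110000

1101001010000000001101001110000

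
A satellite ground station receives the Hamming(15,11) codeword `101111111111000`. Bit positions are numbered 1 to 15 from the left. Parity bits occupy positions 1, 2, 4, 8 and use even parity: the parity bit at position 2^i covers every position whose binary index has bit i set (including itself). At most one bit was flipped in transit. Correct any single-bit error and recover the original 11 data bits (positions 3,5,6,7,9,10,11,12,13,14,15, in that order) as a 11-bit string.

s1: b1⊕b3⊕b5⊕b7⊕b9⊕b11⊕b13⊕b15 = 1⊕1⊕1⊕1⊕1⊕1⊕0⊕0 = 0
s2: b2⊕b3⊕b6⊕b7⊕b10⊕b11⊕b14⊕b15 = 0⊕1⊕1⊕1⊕1⊕1⊕0⊕0 = 1
s4: b4⊕b5⊕b6⊕b7⊕b12⊕b13⊕b14⊕b15 = 1⊕1⊕1⊕1⊕1⊕0⊕0⊕0 = 1
s8: b8⊕b9⊕b10⊕b11⊕b12⊕b13⊕b14⊕b15 = 1⊕1⊕1⊕1⊕1⊕0⊕0⊕0 = 1
Syndrome (s8...s1) = 1110 → position 14.
Flip bit 14: corrected codeword = 101111111111010
Data bits at positions 3,5,6,7,9,10,11,12,13,14,15: 11111111010

11111111010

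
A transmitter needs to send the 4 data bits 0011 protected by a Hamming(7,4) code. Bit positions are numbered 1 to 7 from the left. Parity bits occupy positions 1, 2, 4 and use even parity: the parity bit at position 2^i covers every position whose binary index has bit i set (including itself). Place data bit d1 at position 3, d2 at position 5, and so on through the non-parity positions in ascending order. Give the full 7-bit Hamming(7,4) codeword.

1000011

Place data bits at non-power-of-two positions: b3=0, b5=0, b6=1, b7=1.
p1 = XOR of data positions {3,5,7} = 0⊕0⊕1 = 1
p2 = XOR of data positions {3,6,7} = 0⊕1⊕1 = 0
p4 = XOR of data positions {5,6,7} = 0⊕1⊕1 = 0
Codeword b1..b7 = 1000011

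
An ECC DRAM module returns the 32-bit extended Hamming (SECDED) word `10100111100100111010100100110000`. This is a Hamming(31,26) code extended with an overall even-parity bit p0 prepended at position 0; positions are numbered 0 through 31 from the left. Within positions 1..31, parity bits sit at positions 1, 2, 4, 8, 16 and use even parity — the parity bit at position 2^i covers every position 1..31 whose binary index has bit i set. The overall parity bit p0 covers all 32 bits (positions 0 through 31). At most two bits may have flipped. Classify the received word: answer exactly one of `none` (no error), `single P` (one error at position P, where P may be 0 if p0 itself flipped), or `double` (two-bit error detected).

s1: b1⊕b3⊕b5⊕b7⊕b9⊕b11⊕b13⊕b15⊕b17⊕b19⊕b21⊕b23⊕b25⊕b27⊕b29⊕b31 = 0⊕0⊕1⊕1⊕0⊕1⊕0⊕1⊕0⊕0⊕0⊕1⊕0⊕1⊕0⊕0 = 0
s2: b2⊕b3⊕b6⊕b7⊕b10⊕b11⊕b14⊕b15⊕b18⊕b19⊕b22⊕b23⊕b26⊕b27⊕b30⊕b31 = 1⊕0⊕1⊕1⊕0⊕1⊕1⊕1⊕1⊕0⊕0⊕1⊕1⊕1⊕0⊕0 = 0
s4: b4⊕b5⊕b6⊕b7⊕b12⊕b13⊕b14⊕b15⊕b20⊕b21⊕b22⊕b23⊕b28⊕b29⊕b30⊕b31 = 0⊕1⊕1⊕1⊕0⊕0⊕1⊕1⊕1⊕0⊕0⊕1⊕0⊕0⊕0⊕0 = 1
s8: b8⊕b9⊕b10⊕b11⊕b12⊕b13⊕b14⊕b15⊕b24⊕b25⊕b26⊕b27⊕b28⊕b29⊕b30⊕b31 = 1⊕0⊕0⊕1⊕0⊕0⊕1⊕1⊕0⊕0⊕1⊕1⊕0⊕0⊕0⊕0 = 0
s16: b16⊕b17⊕b18⊕b19⊕b20⊕b21⊕b22⊕b23⊕b24⊕b25⊕b26⊕b27⊕b28⊕b29⊕b30⊕b31 = 1⊕0⊕1⊕0⊕1⊕0⊕0⊕1⊕0⊕0⊕1⊕1⊕0⊕0⊕0⊕0 = 0
Syndrome (s16...s1) = 00100 → position 4.
Overall parity (XOR of all 32 bits, including p0): 1⊕0⊕1⊕0⊕0⊕1⊕1⊕1⊕1⊕0⊕0⊕1⊕0⊕0⊕1⊕1⊕1⊕0⊕1⊕0⊕1⊕0⊕0⊕1⊕0⊕0⊕1⊕1⊕0⊕0⊕0⊕0 = 1
Overall=1, syndrome position=4 → single-bit error at position 4.

single 4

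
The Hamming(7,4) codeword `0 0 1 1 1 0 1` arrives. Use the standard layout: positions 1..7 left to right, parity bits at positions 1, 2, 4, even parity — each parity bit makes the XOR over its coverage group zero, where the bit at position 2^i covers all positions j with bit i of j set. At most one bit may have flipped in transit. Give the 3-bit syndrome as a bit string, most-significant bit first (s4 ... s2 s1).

s1: b1⊕b3⊕b5⊕b7 = 0⊕1⊕1⊕1 = 1
s2: b2⊕b3⊕b6⊕b7 = 0⊕1⊕0⊕1 = 0
s4: b4⊕b5⊕b6⊕b7 = 1⊕1⊕0⊕1 = 1
Syndrome (s4...s1) = 101 → position 5.

101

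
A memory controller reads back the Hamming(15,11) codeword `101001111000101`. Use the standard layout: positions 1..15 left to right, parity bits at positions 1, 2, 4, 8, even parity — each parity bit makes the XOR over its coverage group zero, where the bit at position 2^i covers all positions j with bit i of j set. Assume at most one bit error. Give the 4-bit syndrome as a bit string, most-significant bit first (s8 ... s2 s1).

0000

s1: b1⊕b3⊕b5⊕b7⊕b9⊕b11⊕b13⊕b15 = 1⊕1⊕0⊕1⊕1⊕0⊕1⊕1 = 0
s2: b2⊕b3⊕b6⊕b7⊕b10⊕b11⊕b14⊕b15 = 0⊕1⊕1⊕1⊕0⊕0⊕0⊕1 = 0
s4: b4⊕b5⊕b6⊕b7⊕b12⊕b13⊕b14⊕b15 = 0⊕0⊕1⊕1⊕0⊕1⊕0⊕1 = 0
s8: b8⊕b9⊕b10⊕b11⊕b12⊕b13⊕b14⊕b15 = 1⊕1⊕0⊕0⊕0⊕1⊕0⊕1 = 0
Syndrome (s8...s1) = 0000 → position 0 (no error).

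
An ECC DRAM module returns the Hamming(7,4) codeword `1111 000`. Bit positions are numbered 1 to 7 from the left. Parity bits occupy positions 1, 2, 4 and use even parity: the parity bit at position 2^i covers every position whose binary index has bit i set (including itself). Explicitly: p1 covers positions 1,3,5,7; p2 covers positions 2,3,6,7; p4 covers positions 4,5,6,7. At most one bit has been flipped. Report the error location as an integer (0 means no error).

s1: b1⊕b3⊕b5⊕b7 = 1⊕1⊕0⊕0 = 0
s2: b2⊕b3⊕b6⊕b7 = 1⊕1⊕0⊕0 = 0
s4: b4⊕b5⊕b6⊕b7 = 1⊕0⊕0⊕0 = 1
Syndrome (s4...s1) = 100 → position 4.

4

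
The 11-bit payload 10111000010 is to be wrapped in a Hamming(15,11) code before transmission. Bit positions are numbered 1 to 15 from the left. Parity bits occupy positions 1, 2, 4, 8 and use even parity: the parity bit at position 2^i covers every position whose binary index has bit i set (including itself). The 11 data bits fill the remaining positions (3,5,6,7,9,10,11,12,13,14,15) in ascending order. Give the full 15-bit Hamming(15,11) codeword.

Place data bits at non-power-of-two positions: b3=1, b5=0, b6=1, b7=1, b9=1, b10=0, b11=0, b12=0, b13=0, b14=1, b15=0.
p1 = XOR of data positions {3,5,7,9,11,13,15} = 1⊕0⊕1⊕1⊕0⊕0⊕0 = 1
p2 = XOR of data positions {3,6,7,10,11,14,15} = 1⊕1⊕1⊕0⊕0⊕1⊕0 = 0
p4 = XOR of data positions {5,6,7,12,13,14,15} = 0⊕1⊕1⊕0⊕0⊕1⊕0 = 1
p8 = XOR of data positions {9,10,11,12,13,14,15} = 1⊕0⊕0⊕0⊕0⊕1⊕0 = 0
Codeword b1..b15 = 101101101000010

101101101000010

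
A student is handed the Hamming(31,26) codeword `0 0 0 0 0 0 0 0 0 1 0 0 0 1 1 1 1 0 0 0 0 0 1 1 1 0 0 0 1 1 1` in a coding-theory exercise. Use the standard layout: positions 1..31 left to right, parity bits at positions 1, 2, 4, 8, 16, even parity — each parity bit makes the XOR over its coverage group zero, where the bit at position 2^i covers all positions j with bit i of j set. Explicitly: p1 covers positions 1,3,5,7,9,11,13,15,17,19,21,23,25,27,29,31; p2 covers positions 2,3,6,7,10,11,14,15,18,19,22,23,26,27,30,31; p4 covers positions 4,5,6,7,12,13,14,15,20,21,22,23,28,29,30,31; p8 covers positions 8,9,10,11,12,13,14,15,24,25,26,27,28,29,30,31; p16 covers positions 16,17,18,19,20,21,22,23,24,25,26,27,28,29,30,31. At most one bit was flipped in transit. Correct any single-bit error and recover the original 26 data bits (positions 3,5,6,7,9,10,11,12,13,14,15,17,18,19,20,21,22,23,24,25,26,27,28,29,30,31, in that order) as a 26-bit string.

s1: b1⊕b3⊕b5⊕b7⊕b9⊕b11⊕b13⊕b15⊕b17⊕b19⊕b21⊕b23⊕b25⊕b27⊕b29⊕b31 = 0⊕0⊕0⊕0⊕0⊕0⊕0⊕1⊕1⊕0⊕0⊕1⊕1⊕0⊕1⊕1 = 0
s2: b2⊕b3⊕b6⊕b7⊕b10⊕b11⊕b14⊕b15⊕b18⊕b19⊕b22⊕b23⊕b26⊕b27⊕b30⊕b31 = 0⊕0⊕0⊕0⊕1⊕0⊕1⊕1⊕0⊕0⊕0⊕1⊕0⊕0⊕1⊕1 = 0
s4: b4⊕b5⊕b6⊕b7⊕b12⊕b13⊕b14⊕b15⊕b20⊕b21⊕b22⊕b23⊕b28⊕b29⊕b30⊕b31 = 0⊕0⊕0⊕0⊕0⊕0⊕1⊕1⊕0⊕0⊕0⊕1⊕0⊕1⊕1⊕1 = 0
s8: b8⊕b9⊕b10⊕b11⊕b12⊕b13⊕b14⊕b15⊕b24⊕b25⊕b26⊕b27⊕b28⊕b29⊕b30⊕b31 = 0⊕0⊕1⊕0⊕0⊕0⊕1⊕1⊕1⊕1⊕0⊕0⊕0⊕1⊕1⊕1 = 0
s16: b16⊕b17⊕b18⊕b19⊕b20⊕b21⊕b22⊕b23⊕b24⊕b25⊕b26⊕b27⊕b28⊕b29⊕b30⊕b31 = 1⊕1⊕0⊕0⊕0⊕0⊕0⊕1⊕1⊕1⊕0⊕0⊕0⊕1⊕1⊕1 = 0
Syndrome (s16...s1) = 00000 → position 0 (no error).
No correction needed.
Data bits at positions 3,5,6,7,9,10,11,12,13,14,15,17,18,19,20,21,22,23,24,25,26,27,28,29,30,31: 00000100011100000111000111

00000100011100000111000111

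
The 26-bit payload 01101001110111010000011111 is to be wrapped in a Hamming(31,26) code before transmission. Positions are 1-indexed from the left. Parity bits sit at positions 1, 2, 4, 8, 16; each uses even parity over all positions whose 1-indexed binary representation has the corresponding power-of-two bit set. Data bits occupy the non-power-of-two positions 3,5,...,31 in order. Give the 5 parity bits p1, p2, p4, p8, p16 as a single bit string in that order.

11011

Place data bits at non-power-of-two positions: b3=0, b5=1, b6=1, b7=0, b9=1, b10=0, b11=0, b12=1, b13=1, b14=1, b15=0, b17=1, b18=1, b19=1, b20=0, b21=1, b22=0, b23=0, b24=0, b25=0, b26=0, b27=1, b28=1, b29=1, b30=1, b31=1.
p1 = XOR of data positions {3,5,7,9,11,13,15,17,19,21,23,25,27,29,31} = 0⊕1⊕0⊕1⊕0⊕1⊕0⊕1⊕1⊕1⊕0⊕0⊕1⊕1⊕1 = 1
p2 = XOR of data positions {3,6,7,10,11,14,15,18,19,22,23,26,27,30,31} = 0⊕1⊕0⊕0⊕0⊕1⊕0⊕1⊕1⊕0⊕0⊕0⊕1⊕1⊕1 = 1
p4 = XOR of data positions {5,6,7,12,13,14,15,20,21,22,23,28,29,30,31} = 1⊕1⊕0⊕1⊕1⊕1⊕0⊕0⊕1⊕0⊕0⊕1⊕1⊕1⊕1 = 0
p8 = XOR of data positions {9,10,11,12,13,14,15,24,25,26,27,28,29,30,31} = 1⊕0⊕0⊕1⊕1⊕1⊕0⊕0⊕0⊕0⊕1⊕1⊕1⊕1⊕1 = 1
p16 = XOR of data positions {17,18,19,20,21,22,23,24,25,26,27,28,29,30,31} = 1⊕1⊕1⊕0⊕1⊕0⊕0⊕0⊕0⊕0⊕1⊕1⊕1⊕1⊕1 = 1
Parity bits p1,p2,p4,p8,p16 = 11011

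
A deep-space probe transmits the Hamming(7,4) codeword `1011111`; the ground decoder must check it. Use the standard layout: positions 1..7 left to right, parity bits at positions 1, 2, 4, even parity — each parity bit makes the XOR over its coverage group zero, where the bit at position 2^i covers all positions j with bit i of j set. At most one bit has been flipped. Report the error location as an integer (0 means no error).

2

s1: b1⊕b3⊕b5⊕b7 = 1⊕1⊕1⊕1 = 0
s2: b2⊕b3⊕b6⊕b7 = 0⊕1⊕1⊕1 = 1
s4: b4⊕b5⊕b6⊕b7 = 1⊕1⊕1⊕1 = 0
Syndrome (s4...s1) = 010 → position 2.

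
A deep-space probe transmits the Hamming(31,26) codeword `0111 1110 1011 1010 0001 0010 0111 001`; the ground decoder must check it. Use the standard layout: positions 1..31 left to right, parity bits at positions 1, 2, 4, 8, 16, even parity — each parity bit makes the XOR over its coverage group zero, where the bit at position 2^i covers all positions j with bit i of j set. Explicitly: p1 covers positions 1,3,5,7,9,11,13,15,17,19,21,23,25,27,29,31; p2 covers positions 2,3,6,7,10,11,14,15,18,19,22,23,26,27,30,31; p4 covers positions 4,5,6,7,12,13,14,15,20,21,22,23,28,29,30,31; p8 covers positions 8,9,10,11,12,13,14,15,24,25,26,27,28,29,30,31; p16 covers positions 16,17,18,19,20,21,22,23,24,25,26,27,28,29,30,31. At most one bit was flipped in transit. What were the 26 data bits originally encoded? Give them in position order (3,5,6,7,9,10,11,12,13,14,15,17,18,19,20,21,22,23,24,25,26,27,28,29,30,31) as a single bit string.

s1: b1⊕b3⊕b5⊕b7⊕b9⊕b11⊕b13⊕b15⊕b17⊕b19⊕b21⊕b23⊕b25⊕b27⊕b29⊕b31 = 0⊕1⊕1⊕1⊕1⊕1⊕1⊕1⊕0⊕0⊕0⊕1⊕0⊕1⊕0⊕1 = 0
s2: b2⊕b3⊕b6⊕b7⊕b10⊕b11⊕b14⊕b15⊕b18⊕b19⊕b22⊕b23⊕b26⊕b27⊕b30⊕b31 = 1⊕1⊕1⊕1⊕0⊕1⊕0⊕1⊕0⊕0⊕0⊕1⊕1⊕1⊕0⊕1 = 0
s4: b4⊕b5⊕b6⊕b7⊕b12⊕b13⊕b14⊕b15⊕b20⊕b21⊕b22⊕b23⊕b28⊕b29⊕b30⊕b31 = 1⊕1⊕1⊕1⊕1⊕1⊕0⊕1⊕1⊕0⊕0⊕1⊕1⊕0⊕0⊕1 = 1
s8: b8⊕b9⊕b10⊕b11⊕b12⊕b13⊕b14⊕b15⊕b24⊕b25⊕b26⊕b27⊕b28⊕b29⊕b30⊕b31 = 0⊕1⊕0⊕1⊕1⊕1⊕0⊕1⊕0⊕0⊕1⊕1⊕1⊕0⊕0⊕1 = 1
s16: b16⊕b17⊕b18⊕b19⊕b20⊕b21⊕b22⊕b23⊕b24⊕b25⊕b26⊕b27⊕b28⊕b29⊕b30⊕b31 = 0⊕0⊕0⊕0⊕1⊕0⊕0⊕1⊕0⊕0⊕1⊕1⊕1⊕0⊕0⊕1 = 0
Syndrome (s16...s1) = 01100 → position 12.
Flip bit 12: corrected codeword = 0111111010101010000100100111001
Data bits at positions 3,5,6,7,9,10,11,12,13,14,15,17,18,19,20,21,22,23,24,25,26,27,28,29,30,31: 11111010101000100100111001

11111010101000100100111001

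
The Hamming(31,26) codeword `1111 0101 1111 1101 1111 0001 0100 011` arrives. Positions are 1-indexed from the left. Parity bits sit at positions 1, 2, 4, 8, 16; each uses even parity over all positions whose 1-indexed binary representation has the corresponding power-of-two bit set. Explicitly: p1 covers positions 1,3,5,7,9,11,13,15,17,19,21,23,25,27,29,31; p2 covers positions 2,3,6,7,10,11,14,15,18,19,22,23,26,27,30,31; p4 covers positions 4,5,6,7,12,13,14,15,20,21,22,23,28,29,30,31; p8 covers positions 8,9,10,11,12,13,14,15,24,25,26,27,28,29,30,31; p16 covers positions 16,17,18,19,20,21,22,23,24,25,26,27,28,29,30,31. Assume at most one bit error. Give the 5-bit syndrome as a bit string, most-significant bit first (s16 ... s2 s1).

11010

s1: b1⊕b3⊕b5⊕b7⊕b9⊕b11⊕b13⊕b15⊕b17⊕b19⊕b21⊕b23⊕b25⊕b27⊕b29⊕b31 = 1⊕1⊕0⊕0⊕1⊕1⊕1⊕0⊕1⊕1⊕0⊕0⊕0⊕0⊕0⊕1 = 0
s2: b2⊕b3⊕b6⊕b7⊕b10⊕b11⊕b14⊕b15⊕b18⊕b19⊕b22⊕b23⊕b26⊕b27⊕b30⊕b31 = 1⊕1⊕1⊕0⊕1⊕1⊕1⊕0⊕1⊕1⊕0⊕0⊕1⊕0⊕1⊕1 = 1
s4: b4⊕b5⊕b6⊕b7⊕b12⊕b13⊕b14⊕b15⊕b20⊕b21⊕b22⊕b23⊕b28⊕b29⊕b30⊕b31 = 1⊕0⊕1⊕0⊕1⊕1⊕1⊕0⊕1⊕0⊕0⊕0⊕0⊕0⊕1⊕1 = 0
s8: b8⊕b9⊕b10⊕b11⊕b12⊕b13⊕b14⊕b15⊕b24⊕b25⊕b26⊕b27⊕b28⊕b29⊕b30⊕b31 = 1⊕1⊕1⊕1⊕1⊕1⊕1⊕0⊕1⊕0⊕1⊕0⊕0⊕0⊕1⊕1 = 1
s16: b16⊕b17⊕b18⊕b19⊕b20⊕b21⊕b22⊕b23⊕b24⊕b25⊕b26⊕b27⊕b28⊕b29⊕b30⊕b31 = 1⊕1⊕1⊕1⊕1⊕0⊕0⊕0⊕1⊕0⊕1⊕0⊕0⊕0⊕1⊕1 = 1
Syndrome (s16...s1) = 11010 → position 26.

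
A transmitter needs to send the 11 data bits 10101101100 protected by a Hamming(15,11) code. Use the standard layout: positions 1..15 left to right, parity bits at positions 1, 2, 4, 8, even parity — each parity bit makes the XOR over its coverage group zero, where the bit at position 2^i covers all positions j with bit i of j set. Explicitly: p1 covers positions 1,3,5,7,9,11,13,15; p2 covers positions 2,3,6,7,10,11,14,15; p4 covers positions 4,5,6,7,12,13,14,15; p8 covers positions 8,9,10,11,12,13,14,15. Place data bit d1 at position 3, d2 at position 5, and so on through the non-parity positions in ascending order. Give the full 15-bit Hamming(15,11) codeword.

111101001101100

Place data bits at non-power-of-two positions: b3=1, b5=0, b6=1, b7=0, b9=1, b10=1, b11=0, b12=1, b13=1, b14=0, b15=0.
p1 = XOR of data positions {3,5,7,9,11,13,15} = 1⊕0⊕0⊕1⊕0⊕1⊕0 = 1
p2 = XOR of data positions {3,6,7,10,11,14,15} = 1⊕1⊕0⊕1⊕0⊕0⊕0 = 1
p4 = XOR of data positions {5,6,7,12,13,14,15} = 0⊕1⊕0⊕1⊕1⊕0⊕0 = 1
p8 = XOR of data positions {9,10,11,12,13,14,15} = 1⊕1⊕0⊕1⊕1⊕0⊕0 = 0
Codeword b1..b15 = 111101001101100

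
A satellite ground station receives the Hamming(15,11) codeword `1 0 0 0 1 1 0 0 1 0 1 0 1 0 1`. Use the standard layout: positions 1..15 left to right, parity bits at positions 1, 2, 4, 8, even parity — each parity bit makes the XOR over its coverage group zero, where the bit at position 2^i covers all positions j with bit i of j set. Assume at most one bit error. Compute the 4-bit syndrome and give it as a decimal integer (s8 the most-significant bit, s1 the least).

2

s1: b1⊕b3⊕b5⊕b7⊕b9⊕b11⊕b13⊕b15 = 1⊕0⊕1⊕0⊕1⊕1⊕1⊕1 = 0
s2: b2⊕b3⊕b6⊕b7⊕b10⊕b11⊕b14⊕b15 = 0⊕0⊕1⊕0⊕0⊕1⊕0⊕1 = 1
s4: b4⊕b5⊕b6⊕b7⊕b12⊕b13⊕b14⊕b15 = 0⊕1⊕1⊕0⊕0⊕1⊕0⊕1 = 0
s8: b8⊕b9⊕b10⊕b11⊕b12⊕b13⊕b14⊕b15 = 0⊕1⊕0⊕1⊕0⊕1⊕0⊕1 = 0
Syndrome (s8...s1) = 0010 → position 2.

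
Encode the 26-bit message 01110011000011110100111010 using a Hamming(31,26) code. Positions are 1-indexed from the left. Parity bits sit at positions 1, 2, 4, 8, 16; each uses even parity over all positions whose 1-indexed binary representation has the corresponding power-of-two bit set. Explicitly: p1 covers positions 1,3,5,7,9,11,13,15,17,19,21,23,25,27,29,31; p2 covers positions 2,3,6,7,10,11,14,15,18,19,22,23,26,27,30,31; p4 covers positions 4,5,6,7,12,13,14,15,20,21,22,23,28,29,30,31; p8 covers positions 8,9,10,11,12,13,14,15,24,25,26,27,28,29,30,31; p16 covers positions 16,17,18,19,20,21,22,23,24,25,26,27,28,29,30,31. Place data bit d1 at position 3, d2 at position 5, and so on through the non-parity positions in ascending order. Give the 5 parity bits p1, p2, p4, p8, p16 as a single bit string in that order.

Place data bits at non-power-of-two positions: b3=0, b5=1, b6=1, b7=1, b9=0, b10=0, b11=1, b12=1, b13=0, b14=0, b15=0, b17=0, b18=1, b19=1, b20=1, b21=1, b22=0, b23=1, b24=0, b25=0, b26=1, b27=1, b28=1, b29=0, b30=1, b31=0.
p1 = XOR of data positions {3,5,7,9,11,13,15,17,19,21,23,25,27,29,31} = 0⊕1⊕1⊕0⊕1⊕0⊕0⊕0⊕1⊕1⊕1⊕0⊕1⊕0⊕0 = 1
p2 = XOR of data positions {3,6,7,10,11,14,15,18,19,22,23,26,27,30,31} = 0⊕1⊕1⊕0⊕1⊕0⊕0⊕1⊕1⊕0⊕1⊕1⊕1⊕1⊕0 = 1
p4 = XOR of data positions {5,6,7,12,13,14,15,20,21,22,23,28,29,30,31} = 1⊕1⊕1⊕1⊕0⊕0⊕0⊕1⊕1⊕0⊕1⊕1⊕0⊕1⊕0 = 1
p8 = XOR of data positions {9,10,11,12,13,14,15,24,25,26,27,28,29,30,31} = 0⊕0⊕1⊕1⊕0⊕0⊕0⊕0⊕0⊕1⊕1⊕1⊕0⊕1⊕0 = 0
p16 = XOR of data positions {17,18,19,20,21,22,23,24,25,26,27,28,29,30,31} = 0⊕1⊕1⊕1⊕1⊕0⊕1⊕0⊕0⊕1⊕1⊕1⊕0⊕1⊕0 = 1
Parity bits p1,p2,p4,p8,p16 = 11101

11101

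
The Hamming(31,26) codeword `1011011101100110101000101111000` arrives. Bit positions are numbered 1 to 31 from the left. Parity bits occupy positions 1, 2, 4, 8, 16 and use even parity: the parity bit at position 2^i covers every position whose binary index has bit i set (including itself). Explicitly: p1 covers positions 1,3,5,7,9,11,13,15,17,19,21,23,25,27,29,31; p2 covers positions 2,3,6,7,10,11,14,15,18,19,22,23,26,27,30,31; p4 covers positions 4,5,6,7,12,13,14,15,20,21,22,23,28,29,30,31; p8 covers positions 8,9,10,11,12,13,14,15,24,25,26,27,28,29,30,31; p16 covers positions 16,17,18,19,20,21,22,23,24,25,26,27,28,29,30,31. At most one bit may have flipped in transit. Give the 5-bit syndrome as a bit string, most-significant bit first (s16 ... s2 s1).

11110

s1: b1⊕b3⊕b5⊕b7⊕b9⊕b11⊕b13⊕b15⊕b17⊕b19⊕b21⊕b23⊕b25⊕b27⊕b29⊕b31 = 1⊕1⊕0⊕1⊕0⊕1⊕0⊕1⊕1⊕1⊕0⊕1⊕1⊕1⊕0⊕0 = 0
s2: b2⊕b3⊕b6⊕b7⊕b10⊕b11⊕b14⊕b15⊕b18⊕b19⊕b22⊕b23⊕b26⊕b27⊕b30⊕b31 = 0⊕1⊕1⊕1⊕1⊕1⊕1⊕1⊕0⊕1⊕0⊕1⊕1⊕1⊕0⊕0 = 1
s4: b4⊕b5⊕b6⊕b7⊕b12⊕b13⊕b14⊕b15⊕b20⊕b21⊕b22⊕b23⊕b28⊕b29⊕b30⊕b31 = 1⊕0⊕1⊕1⊕0⊕0⊕1⊕1⊕0⊕0⊕0⊕1⊕1⊕0⊕0⊕0 = 1
s8: b8⊕b9⊕b10⊕b11⊕b12⊕b13⊕b14⊕b15⊕b24⊕b25⊕b26⊕b27⊕b28⊕b29⊕b30⊕b31 = 1⊕0⊕1⊕1⊕0⊕0⊕1⊕1⊕0⊕1⊕1⊕1⊕1⊕0⊕0⊕0 = 1
s16: b16⊕b17⊕b18⊕b19⊕b20⊕b21⊕b22⊕b23⊕b24⊕b25⊕b26⊕b27⊕b28⊕b29⊕b30⊕b31 = 0⊕1⊕0⊕1⊕0⊕0⊕0⊕1⊕0⊕1⊕1⊕1⊕1⊕0⊕0⊕0 = 1
Syndrome (s16...s1) = 11110 → position 30.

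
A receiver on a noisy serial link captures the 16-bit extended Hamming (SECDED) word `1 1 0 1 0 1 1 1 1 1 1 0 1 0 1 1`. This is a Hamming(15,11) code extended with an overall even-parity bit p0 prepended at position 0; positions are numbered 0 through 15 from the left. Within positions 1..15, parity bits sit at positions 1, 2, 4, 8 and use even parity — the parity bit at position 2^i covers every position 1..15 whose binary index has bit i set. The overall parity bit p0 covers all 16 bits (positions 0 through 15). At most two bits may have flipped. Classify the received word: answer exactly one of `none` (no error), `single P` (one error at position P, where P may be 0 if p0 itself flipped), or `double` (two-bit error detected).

none

s1: b1⊕b3⊕b5⊕b7⊕b9⊕b11⊕b13⊕b15 = 1⊕1⊕1⊕1⊕1⊕0⊕0⊕1 = 0
s2: b2⊕b3⊕b6⊕b7⊕b10⊕b11⊕b14⊕b15 = 0⊕1⊕1⊕1⊕1⊕0⊕1⊕1 = 0
s4: b4⊕b5⊕b6⊕b7⊕b12⊕b13⊕b14⊕b15 = 0⊕1⊕1⊕1⊕1⊕0⊕1⊕1 = 0
s8: b8⊕b9⊕b10⊕b11⊕b12⊕b13⊕b14⊕b15 = 1⊕1⊕1⊕0⊕1⊕0⊕1⊕1 = 0
Syndrome (s8...s1) = 0000 → position 0 (no error).
Overall parity (XOR of all 16 bits, including p0): 1⊕1⊕0⊕1⊕0⊕1⊕1⊕1⊕1⊕1⊕1⊕0⊕1⊕0⊕1⊕1 = 0
Overall=0, syndrome position=0 → no error.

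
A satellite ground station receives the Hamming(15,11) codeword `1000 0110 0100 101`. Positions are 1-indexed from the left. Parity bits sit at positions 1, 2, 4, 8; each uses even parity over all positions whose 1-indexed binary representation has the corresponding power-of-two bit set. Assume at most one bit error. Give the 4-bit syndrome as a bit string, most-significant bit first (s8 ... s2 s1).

s1: b1⊕b3⊕b5⊕b7⊕b9⊕b11⊕b13⊕b15 = 1⊕0⊕0⊕1⊕0⊕0⊕1⊕1 = 0
s2: b2⊕b3⊕b6⊕b7⊕b10⊕b11⊕b14⊕b15 = 0⊕0⊕1⊕1⊕1⊕0⊕0⊕1 = 0
s4: b4⊕b5⊕b6⊕b7⊕b12⊕b13⊕b14⊕b15 = 0⊕0⊕1⊕1⊕0⊕1⊕0⊕1 = 0
s8: b8⊕b9⊕b10⊕b11⊕b12⊕b13⊕b14⊕b15 = 0⊕0⊕1⊕0⊕0⊕1⊕0⊕1 = 1
Syndrome (s8...s1) = 1000 → position 8.

1000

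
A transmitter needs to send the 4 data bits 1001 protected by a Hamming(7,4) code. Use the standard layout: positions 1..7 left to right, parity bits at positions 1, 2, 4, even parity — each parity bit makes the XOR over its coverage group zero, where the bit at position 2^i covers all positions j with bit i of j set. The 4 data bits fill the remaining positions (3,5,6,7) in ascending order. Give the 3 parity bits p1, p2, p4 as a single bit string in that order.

Place data bits at non-power-of-two positions: b3=1, b5=0, b6=0, b7=1.
p1 = XOR of data positions {3,5,7} = 1⊕0⊕1 = 0
p2 = XOR of data positions {3,6,7} = 1⊕0⊕1 = 0
p4 = XOR of data positions {5,6,7} = 0⊕0⊕1 = 1
Parity bits p1,p2,p4 = 001

001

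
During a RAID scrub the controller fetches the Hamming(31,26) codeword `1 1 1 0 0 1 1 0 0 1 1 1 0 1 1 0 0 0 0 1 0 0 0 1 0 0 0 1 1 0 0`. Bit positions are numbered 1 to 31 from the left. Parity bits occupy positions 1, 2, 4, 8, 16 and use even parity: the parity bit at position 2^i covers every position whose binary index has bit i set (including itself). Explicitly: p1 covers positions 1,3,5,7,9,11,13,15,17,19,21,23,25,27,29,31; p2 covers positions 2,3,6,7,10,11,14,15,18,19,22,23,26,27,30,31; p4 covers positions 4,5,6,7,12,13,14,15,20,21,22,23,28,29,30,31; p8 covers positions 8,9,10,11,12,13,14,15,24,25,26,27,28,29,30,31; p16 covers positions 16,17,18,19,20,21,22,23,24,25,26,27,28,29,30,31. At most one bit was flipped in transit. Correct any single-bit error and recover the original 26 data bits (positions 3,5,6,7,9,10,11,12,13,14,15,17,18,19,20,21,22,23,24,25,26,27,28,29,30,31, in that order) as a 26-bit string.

10110111011000100010001100

s1: b1⊕b3⊕b5⊕b7⊕b9⊕b11⊕b13⊕b15⊕b17⊕b19⊕b21⊕b23⊕b25⊕b27⊕b29⊕b31 = 1⊕1⊕0⊕1⊕0⊕1⊕0⊕1⊕0⊕0⊕0⊕0⊕0⊕0⊕1⊕0 = 0
s2: b2⊕b3⊕b6⊕b7⊕b10⊕b11⊕b14⊕b15⊕b18⊕b19⊕b22⊕b23⊕b26⊕b27⊕b30⊕b31 = 1⊕1⊕1⊕1⊕1⊕1⊕1⊕1⊕0⊕0⊕0⊕0⊕0⊕0⊕0⊕0 = 0
s4: b4⊕b5⊕b6⊕b7⊕b12⊕b13⊕b14⊕b15⊕b20⊕b21⊕b22⊕b23⊕b28⊕b29⊕b30⊕b31 = 0⊕0⊕1⊕1⊕1⊕0⊕1⊕1⊕1⊕0⊕0⊕0⊕1⊕1⊕0⊕0 = 0
s8: b8⊕b9⊕b10⊕b11⊕b12⊕b13⊕b14⊕b15⊕b24⊕b25⊕b26⊕b27⊕b28⊕b29⊕b30⊕b31 = 0⊕0⊕1⊕1⊕1⊕0⊕1⊕1⊕1⊕0⊕0⊕0⊕1⊕1⊕0⊕0 = 0
s16: b16⊕b17⊕b18⊕b19⊕b20⊕b21⊕b22⊕b23⊕b24⊕b25⊕b26⊕b27⊕b28⊕b29⊕b30⊕b31 = 0⊕0⊕0⊕0⊕1⊕0⊕0⊕0⊕1⊕0⊕0⊕0⊕1⊕1⊕0⊕0 = 0
Syndrome (s16...s1) = 00000 → position 0 (no error).
No correction needed.
Data bits at positions 3,5,6,7,9,10,11,12,13,14,15,17,18,19,20,21,22,23,24,25,26,27,28,29,30,31: 10110111011000100010001100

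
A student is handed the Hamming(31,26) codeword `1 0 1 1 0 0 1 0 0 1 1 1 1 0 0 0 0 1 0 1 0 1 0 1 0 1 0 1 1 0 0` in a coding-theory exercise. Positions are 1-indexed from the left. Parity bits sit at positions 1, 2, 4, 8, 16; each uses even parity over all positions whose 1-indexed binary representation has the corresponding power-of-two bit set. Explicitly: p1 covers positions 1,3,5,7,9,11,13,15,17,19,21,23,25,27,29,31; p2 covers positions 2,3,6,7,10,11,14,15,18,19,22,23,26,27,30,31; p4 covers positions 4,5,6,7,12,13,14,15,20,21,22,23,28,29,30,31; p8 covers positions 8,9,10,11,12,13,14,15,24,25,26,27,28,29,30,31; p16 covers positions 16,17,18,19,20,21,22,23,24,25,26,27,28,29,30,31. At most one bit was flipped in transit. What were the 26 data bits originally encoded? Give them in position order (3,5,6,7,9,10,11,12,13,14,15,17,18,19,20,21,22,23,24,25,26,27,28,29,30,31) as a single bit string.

10010111100000101010101100

s1: b1⊕b3⊕b5⊕b7⊕b9⊕b11⊕b13⊕b15⊕b17⊕b19⊕b21⊕b23⊕b25⊕b27⊕b29⊕b31 = 1⊕1⊕0⊕1⊕0⊕1⊕1⊕0⊕0⊕0⊕0⊕0⊕0⊕0⊕1⊕0 = 0
s2: b2⊕b3⊕b6⊕b7⊕b10⊕b11⊕b14⊕b15⊕b18⊕b19⊕b22⊕b23⊕b26⊕b27⊕b30⊕b31 = 0⊕1⊕0⊕1⊕1⊕1⊕0⊕0⊕1⊕0⊕1⊕0⊕1⊕0⊕0⊕0 = 1
s4: b4⊕b5⊕b6⊕b7⊕b12⊕b13⊕b14⊕b15⊕b20⊕b21⊕b22⊕b23⊕b28⊕b29⊕b30⊕b31 = 1⊕0⊕0⊕1⊕1⊕1⊕0⊕0⊕1⊕0⊕1⊕0⊕1⊕1⊕0⊕0 = 0
s8: b8⊕b9⊕b10⊕b11⊕b12⊕b13⊕b14⊕b15⊕b24⊕b25⊕b26⊕b27⊕b28⊕b29⊕b30⊕b31 = 0⊕0⊕1⊕1⊕1⊕1⊕0⊕0⊕1⊕0⊕1⊕0⊕1⊕1⊕0⊕0 = 0
s16: b16⊕b17⊕b18⊕b19⊕b20⊕b21⊕b22⊕b23⊕b24⊕b25⊕b26⊕b27⊕b28⊕b29⊕b30⊕b31 = 0⊕0⊕1⊕0⊕1⊕0⊕1⊕0⊕1⊕0⊕1⊕0⊕1⊕1⊕0⊕0 = 1
Syndrome (s16...s1) = 10010 → position 18.
Flip bit 18: corrected codeword = 1011001001111000000101010101100
Data bits at positions 3,5,6,7,9,10,11,12,13,14,15,17,18,19,20,21,22,23,24,25,26,27,28,29,30,31: 10010111100000101010101100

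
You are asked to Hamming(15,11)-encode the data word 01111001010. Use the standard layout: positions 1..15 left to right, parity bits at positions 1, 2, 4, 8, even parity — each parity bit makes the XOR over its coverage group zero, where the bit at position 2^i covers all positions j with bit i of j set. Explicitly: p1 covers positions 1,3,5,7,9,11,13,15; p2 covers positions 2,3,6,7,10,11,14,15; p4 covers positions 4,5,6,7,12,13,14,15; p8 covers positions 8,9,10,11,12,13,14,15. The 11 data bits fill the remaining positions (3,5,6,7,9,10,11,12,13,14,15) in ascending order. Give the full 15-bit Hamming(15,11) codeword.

110111111001010

Place data bits at non-power-of-two positions: b3=0, b5=1, b6=1, b7=1, b9=1, b10=0, b11=0, b12=1, b13=0, b14=1, b15=0.
p1 = XOR of data positions {3,5,7,9,11,13,15} = 0⊕1⊕1⊕1⊕0⊕0⊕0 = 1
p2 = XOR of data positions {3,6,7,10,11,14,15} = 0⊕1⊕1⊕0⊕0⊕1⊕0 = 1
p4 = XOR of data positions {5,6,7,12,13,14,15} = 1⊕1⊕1⊕1⊕0⊕1⊕0 = 1
p8 = XOR of data positions {9,10,11,12,13,14,15} = 1⊕0⊕0⊕1⊕0⊕1⊕0 = 1
Codeword b1..b15 = 110111111001010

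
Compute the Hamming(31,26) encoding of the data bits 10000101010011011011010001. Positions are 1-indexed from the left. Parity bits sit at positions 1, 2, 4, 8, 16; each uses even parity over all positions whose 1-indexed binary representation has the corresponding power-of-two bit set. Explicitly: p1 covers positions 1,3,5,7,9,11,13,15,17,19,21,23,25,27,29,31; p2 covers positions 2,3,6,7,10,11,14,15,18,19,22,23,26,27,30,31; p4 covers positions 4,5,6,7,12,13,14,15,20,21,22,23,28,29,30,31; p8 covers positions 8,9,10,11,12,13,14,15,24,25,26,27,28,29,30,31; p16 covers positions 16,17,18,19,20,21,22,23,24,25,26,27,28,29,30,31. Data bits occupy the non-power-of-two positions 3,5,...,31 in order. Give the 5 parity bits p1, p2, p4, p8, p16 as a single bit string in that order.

00110

Place data bits at non-power-of-two positions: b3=1, b5=0, b6=0, b7=0, b9=0, b10=1, b11=0, b12=1, b13=0, b14=1, b15=0, b17=0, b18=1, b19=1, b20=0, b21=1, b22=1, b23=0, b24=1, b25=1, b26=0, b27=1, b28=0, b29=0, b30=0, b31=1.
p1 = XOR of data positions {3,5,7,9,11,13,15,17,19,21,23,25,27,29,31} = 1⊕0⊕0⊕0⊕0⊕0⊕0⊕0⊕1⊕1⊕0⊕1⊕1⊕0⊕1 = 0
p2 = XOR of data positions {3,6,7,10,11,14,15,18,19,22,23,26,27,30,31} = 1⊕0⊕0⊕1⊕0⊕1⊕0⊕1⊕1⊕1⊕0⊕0⊕1⊕0⊕1 = 0
p4 = XOR of data positions {5,6,7,12,13,14,15,20,21,22,23,28,29,30,31} = 0⊕0⊕0⊕1⊕0⊕1⊕0⊕0⊕1⊕1⊕0⊕0⊕0⊕0⊕1 = 1
p8 = XOR of data positions {9,10,11,12,13,14,15,24,25,26,27,28,29,30,31} = 0⊕1⊕0⊕1⊕0⊕1⊕0⊕1⊕1⊕0⊕1⊕0⊕0⊕0⊕1 = 1
p16 = XOR of data positions {17,18,19,20,21,22,23,24,25,26,27,28,29,30,31} = 0⊕1⊕1⊕0⊕1⊕1⊕0⊕1⊕1⊕0⊕1⊕0⊕0⊕0⊕1 = 0
Parity bits p1,p2,p4,p8,p16 = 00110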